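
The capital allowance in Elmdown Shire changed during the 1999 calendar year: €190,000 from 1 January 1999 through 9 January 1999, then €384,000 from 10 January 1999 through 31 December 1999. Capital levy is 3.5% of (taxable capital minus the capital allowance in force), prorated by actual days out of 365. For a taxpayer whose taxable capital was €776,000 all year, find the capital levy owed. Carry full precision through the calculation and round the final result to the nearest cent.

€13,887.42

1 January – 9 January 1999: 9 days, exemption €190,000 → (€776,000 − €190,000) × 3.5% × 9/365 = €505.7260
10 January – 31 December 1999: 356 days, exemption €384,000 → (€776,000 − €384,000) × 3.5% × 356/365 = €13,381.6986
Total = €13,887.4247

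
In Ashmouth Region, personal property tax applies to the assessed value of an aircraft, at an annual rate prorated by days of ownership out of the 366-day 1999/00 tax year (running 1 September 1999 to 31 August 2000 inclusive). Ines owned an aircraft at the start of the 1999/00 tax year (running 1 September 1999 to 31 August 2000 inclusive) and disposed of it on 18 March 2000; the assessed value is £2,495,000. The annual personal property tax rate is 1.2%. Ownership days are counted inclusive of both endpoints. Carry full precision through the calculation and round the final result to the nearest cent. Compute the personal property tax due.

Days held (1 September 1999 – 18 March 2000): 200 out of 366
Tax = £2,495,000 × 1.2% × 200/366 = £16,360.6557

£16,360.66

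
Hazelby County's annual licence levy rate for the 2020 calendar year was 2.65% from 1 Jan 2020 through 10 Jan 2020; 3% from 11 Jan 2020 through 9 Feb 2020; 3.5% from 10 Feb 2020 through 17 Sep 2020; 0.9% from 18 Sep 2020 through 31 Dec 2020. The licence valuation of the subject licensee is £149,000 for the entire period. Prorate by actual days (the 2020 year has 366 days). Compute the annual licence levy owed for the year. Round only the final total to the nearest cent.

£4,007.94

1 Jan – 10 Jan 2020: 10 days at 2.65% → £149,000 × 2.65% × 10/366 = £107.8825
11 Jan – 9 Feb 2020: 30 days at 3% → £149,000 × 3% × 30/366 = £366.3934
10 Feb – 17 Sep 2020: 221 days at 3.5% → £149,000 × 3.5% × 221/366 = £3,148.9481
18 Sep – 31 Dec 2020: 105 days at 0.9% → £149,000 × 0.9% × 105/366 = £384.7131
Total = £4,007.9372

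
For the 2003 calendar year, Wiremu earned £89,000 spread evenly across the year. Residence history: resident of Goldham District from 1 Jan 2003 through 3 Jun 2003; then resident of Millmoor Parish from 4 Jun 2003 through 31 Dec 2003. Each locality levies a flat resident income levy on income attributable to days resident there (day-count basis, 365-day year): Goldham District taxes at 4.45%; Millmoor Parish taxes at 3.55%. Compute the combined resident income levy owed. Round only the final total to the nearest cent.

Goldham District, 1 Jan – 3 Jun 2003: 154 days → £89,000 × 4.45% × 154/365 = £1,671.0055
Millmoor Parish, 4 Jun – 31 Dec 2003: 211 days → £89,000 × 3.55% × 211/365 = £1,826.4507
Total = £3,497.4562

£3,497.46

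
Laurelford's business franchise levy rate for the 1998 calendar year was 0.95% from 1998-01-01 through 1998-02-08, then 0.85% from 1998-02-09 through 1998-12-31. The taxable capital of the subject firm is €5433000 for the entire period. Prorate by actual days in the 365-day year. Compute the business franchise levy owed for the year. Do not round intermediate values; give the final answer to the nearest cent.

1998-01-01 to 1998-02-08: 39 days at 0.95% → €5433000 × 0.95% × 39/365 = €5514.8671
1998-02-09 to 1998-12-31: 326 days at 0.85% → €5433000 × 0.85% × 326/365 = €41246.1452
Total = €46761.0123

€46761.01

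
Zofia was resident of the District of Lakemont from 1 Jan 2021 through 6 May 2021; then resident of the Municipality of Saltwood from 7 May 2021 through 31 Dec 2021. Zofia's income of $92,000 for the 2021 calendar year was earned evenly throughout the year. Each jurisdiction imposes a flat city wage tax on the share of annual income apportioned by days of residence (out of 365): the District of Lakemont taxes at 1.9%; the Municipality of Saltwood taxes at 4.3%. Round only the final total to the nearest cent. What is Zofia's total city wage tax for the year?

The District of Lakemont, 1 Jan – 6 May 2021: 126 days → $92,000 × 1.9% × 126/365 = $603.4192
The Municipality of Saltwood, 7 May – 31 Dec 2021: 239 days → $92,000 × 4.3% × 239/365 = $2,590.3671
Total = $3,193.7863

$3,193.79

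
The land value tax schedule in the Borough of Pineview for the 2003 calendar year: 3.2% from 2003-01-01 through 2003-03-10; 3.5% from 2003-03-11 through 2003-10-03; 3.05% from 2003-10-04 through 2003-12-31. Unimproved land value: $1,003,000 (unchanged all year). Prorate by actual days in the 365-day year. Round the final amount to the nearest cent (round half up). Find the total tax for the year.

2003-01-01 to 2003-03-10: 69 days at 3.2% → $1,003,000 × 3.2% × 69/365 = $6,067.4630
2003-03-11 to 2003-10-03: 207 days at 3.5% → $1,003,000 × 3.5% × 207/365 = $19,908.8630
2003-10-04 to 2003-12-31: 89 days at 3.05% → $1,003,000 × 3.05% × 89/365 = $7,459.2973
Total = $33,435.6233

$33,435.62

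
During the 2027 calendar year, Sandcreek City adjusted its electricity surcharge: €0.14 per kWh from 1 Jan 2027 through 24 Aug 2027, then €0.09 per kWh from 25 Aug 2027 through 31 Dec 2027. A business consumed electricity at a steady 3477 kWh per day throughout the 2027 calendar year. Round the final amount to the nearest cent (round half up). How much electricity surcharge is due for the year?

€155,248.05

1 Jan – 24 Aug 2027: 236 days × 3477 kWh/day = 820,572 kWh at €0.14/kWh → €114,880.08
25 Aug – 31 Dec 2027: 129 days × 3477 kWh/day = 448,533 kWh at €0.09/kWh → €40,367.97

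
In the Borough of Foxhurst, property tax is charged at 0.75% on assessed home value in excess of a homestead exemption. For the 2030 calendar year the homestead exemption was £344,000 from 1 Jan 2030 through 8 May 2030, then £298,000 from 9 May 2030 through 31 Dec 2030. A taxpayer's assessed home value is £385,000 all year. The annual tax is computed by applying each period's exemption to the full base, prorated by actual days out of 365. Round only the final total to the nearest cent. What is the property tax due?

£531.51

1 Jan – 8 May 2030: 128 days, exemption £344,000 → (£385,000 − £344,000) × 0.75% × 128/365 = £107.8356
9 May – 31 Dec 2030: 237 days, exemption £298,000 → (£385,000 − £298,000) × 0.75% × 237/365 = £423.6781
Total = £531.5137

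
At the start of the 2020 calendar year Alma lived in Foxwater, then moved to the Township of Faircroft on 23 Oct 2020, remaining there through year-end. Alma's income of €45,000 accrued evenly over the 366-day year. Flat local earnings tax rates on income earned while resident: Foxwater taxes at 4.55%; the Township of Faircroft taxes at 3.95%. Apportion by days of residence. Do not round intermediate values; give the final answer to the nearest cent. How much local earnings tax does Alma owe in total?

€1,995.86

Foxwater, 1 Jan – 22 Oct 2020: 296 days → €45,000 × 4.55% × 296/366 = €1,655.9016
The Township of Faircroft, 23 Oct – 31 Dec 2020: 70 days → €45,000 × 3.95% × 70/366 = €339.9590
Total = €1,995.8607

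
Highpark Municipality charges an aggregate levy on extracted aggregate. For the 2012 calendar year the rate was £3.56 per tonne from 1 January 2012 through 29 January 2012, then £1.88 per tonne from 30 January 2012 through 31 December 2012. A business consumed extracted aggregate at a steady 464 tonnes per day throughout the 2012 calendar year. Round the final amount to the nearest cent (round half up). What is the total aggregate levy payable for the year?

1 January – 29 January 2012: 29 days × 464 tonnes/day = 13,456 tonnes at £3.56/tonne → £47,903.36
30 January – 31 December 2012: 337 days × 464 tonnes/day = 156,368 tonnes at £1.88/tonne → £293,971.84

£341,875.20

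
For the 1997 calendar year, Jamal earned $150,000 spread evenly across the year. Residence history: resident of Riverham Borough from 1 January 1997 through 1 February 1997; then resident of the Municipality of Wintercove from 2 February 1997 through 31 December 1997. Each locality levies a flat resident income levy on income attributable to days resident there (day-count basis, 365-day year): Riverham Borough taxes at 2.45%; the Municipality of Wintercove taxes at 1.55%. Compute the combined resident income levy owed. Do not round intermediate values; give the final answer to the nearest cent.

$2,443.36

Riverham Borough, 1 January – 1 February 1997: 32 days → $150,000 × 2.45% × 32/365 = $322.1918
The Municipality of Wintercove, 2 February – 31 December 1997: 333 days → $150,000 × 1.55% × 333/365 = $2,121.1644
Total = $2,443.3562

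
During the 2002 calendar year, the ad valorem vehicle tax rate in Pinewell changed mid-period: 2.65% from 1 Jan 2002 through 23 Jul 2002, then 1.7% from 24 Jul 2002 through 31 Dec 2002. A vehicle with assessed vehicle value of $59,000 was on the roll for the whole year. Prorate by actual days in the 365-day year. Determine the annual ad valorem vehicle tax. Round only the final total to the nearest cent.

$1,316.27

1 Jan – 23 Jul 2002: 204 days at 2.65% → $59,000 × 2.65% × 204/365 = $873.8466
24 Jul – 31 Dec 2002: 161 days at 1.7% → $59,000 × 1.7% × 161/365 = $442.4192
Total = $1,316.2658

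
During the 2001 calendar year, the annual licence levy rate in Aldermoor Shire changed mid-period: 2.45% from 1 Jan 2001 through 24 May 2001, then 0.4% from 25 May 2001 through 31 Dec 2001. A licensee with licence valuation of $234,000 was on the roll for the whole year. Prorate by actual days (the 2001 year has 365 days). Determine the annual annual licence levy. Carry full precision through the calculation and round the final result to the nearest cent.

1 Jan – 24 May 2001: 144 days at 2.45% → $234,000 × 2.45% × 144/365 = $2,261.7863
25 May – 31 Dec 2001: 221 days at 0.4% → $234,000 × 0.4% × 221/365 = $566.7288
Total = $2,828.5151

$2,828.52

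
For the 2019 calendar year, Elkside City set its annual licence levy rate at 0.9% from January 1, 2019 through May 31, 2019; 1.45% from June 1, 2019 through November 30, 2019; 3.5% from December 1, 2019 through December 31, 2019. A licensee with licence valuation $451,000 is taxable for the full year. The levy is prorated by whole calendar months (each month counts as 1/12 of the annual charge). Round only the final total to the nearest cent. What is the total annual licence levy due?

January 1 – May 31, 2019: 5 months at 0.9% → $451,000 × 0.9% × 5/12 = $1,691.2500
June 1 – November 30, 2019: 6 months at 1.45% → $451,000 × 1.45% × 6/12 = $3,269.7500
December 1 – December 31, 2019: 1 month at 3.5% → $451,000 × 3.5% × 1/12 = $1,315.4167
Total = $6,276.4167

$6,276.42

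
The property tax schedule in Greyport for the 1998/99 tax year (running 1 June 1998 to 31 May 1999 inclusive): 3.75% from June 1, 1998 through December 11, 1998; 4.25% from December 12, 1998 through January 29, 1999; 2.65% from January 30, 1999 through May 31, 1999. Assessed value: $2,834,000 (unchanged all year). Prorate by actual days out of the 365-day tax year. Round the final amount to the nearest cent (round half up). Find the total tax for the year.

$97,757.47

June 1 – December 11, 1998: 194 days at 3.75% → $2,834,000 × 3.75% × 194/365 = $56,485.8904
December 12, 1998 – January 29, 1999: 49 days at 4.25% → $2,834,000 × 4.25% × 49/365 = $16,169.3288
January 30 – May 31, 1999: 122 days at 2.65% → $2,834,000 × 2.65% × 122/365 = $25,102.2521
Total = $97,757.4712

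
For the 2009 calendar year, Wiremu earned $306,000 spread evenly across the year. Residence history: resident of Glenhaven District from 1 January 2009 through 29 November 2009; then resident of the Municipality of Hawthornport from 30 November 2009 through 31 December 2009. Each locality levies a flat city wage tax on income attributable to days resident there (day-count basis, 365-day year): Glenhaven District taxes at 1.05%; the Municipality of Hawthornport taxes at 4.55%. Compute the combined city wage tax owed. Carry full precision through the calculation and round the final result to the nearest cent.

Glenhaven District, 1 January – 29 November 2009: 333 days → $306,000 × 1.05% × 333/365 = $2,931.3123
The Municipality of Hawthornport, 30 November – 31 December 2009: 32 days → $306,000 × 4.55% × 32/365 = $1,220.6466
Total = $4,151.9589

$4,151.96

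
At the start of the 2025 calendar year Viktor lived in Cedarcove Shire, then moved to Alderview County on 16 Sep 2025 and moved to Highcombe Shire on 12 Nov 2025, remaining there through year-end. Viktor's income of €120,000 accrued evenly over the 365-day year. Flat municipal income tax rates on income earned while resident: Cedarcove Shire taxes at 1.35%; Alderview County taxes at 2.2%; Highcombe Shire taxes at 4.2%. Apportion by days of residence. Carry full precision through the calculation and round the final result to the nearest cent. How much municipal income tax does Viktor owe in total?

€2,247.78

Cedarcove Shire, 1 Jan – 15 Sep 2025: 258 days → €120,000 × 1.35% × 258/365 = €1,145.0959
Alderview County, 16 Sep – 11 Nov 2025: 57 days → €120,000 × 2.2% × 57/365 = €412.2740
Highcombe Shire, 12 Nov – 31 Dec 2025: 50 days → €120,000 × 4.2% × 50/365 = €690.4110
Total = €2,247.7808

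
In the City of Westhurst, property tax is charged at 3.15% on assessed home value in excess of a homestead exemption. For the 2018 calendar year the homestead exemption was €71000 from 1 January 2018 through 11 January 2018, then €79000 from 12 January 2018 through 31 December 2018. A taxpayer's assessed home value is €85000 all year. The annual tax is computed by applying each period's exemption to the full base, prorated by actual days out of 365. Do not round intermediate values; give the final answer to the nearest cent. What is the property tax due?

1 January – 11 January 2018: 11 days, exemption €71000 → (€85000 − €71000) × 3.15% × 11/365 = €13.2904
12 January – 31 December 2018: 354 days, exemption €79000 → (€85000 − €79000) × 3.15% × 354/365 = €183.3041
Total = €196.5945

€196.59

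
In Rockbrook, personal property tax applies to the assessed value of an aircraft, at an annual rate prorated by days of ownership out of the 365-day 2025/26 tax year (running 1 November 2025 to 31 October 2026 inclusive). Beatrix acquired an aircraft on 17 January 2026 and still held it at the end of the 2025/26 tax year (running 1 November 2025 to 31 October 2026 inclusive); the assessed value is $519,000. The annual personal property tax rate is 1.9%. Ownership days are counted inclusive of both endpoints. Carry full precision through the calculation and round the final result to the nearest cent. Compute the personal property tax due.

Days held (17 January – 31 October 2026): 288 out of 365
Tax = $519,000 × 1.9% × 288/365 = $7,780.7342

$7,780.73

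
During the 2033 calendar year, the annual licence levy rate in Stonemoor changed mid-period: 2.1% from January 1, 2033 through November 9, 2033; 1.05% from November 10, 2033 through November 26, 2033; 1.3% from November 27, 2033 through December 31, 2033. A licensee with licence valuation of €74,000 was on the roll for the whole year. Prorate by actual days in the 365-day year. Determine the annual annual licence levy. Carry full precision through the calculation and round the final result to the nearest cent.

€1,461.04

January 1 – November 9, 2033: 313 days at 2.1% → €74,000 × 2.1% × 313/365 = €1,332.6082
November 10 – November 26, 2033: 17 days at 1.05% → €74,000 × 1.05% × 17/365 = €36.1890
November 27 – December 31, 2033: 35 days at 1.3% → €74,000 × 1.3% × 35/365 = €92.2466
Total = €1,461.0438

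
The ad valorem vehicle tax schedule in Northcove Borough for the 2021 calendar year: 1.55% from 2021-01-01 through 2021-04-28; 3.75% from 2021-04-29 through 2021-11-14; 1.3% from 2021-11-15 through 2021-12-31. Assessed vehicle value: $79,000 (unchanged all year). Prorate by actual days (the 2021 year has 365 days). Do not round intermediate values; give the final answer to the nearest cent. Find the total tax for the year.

2021-01-01 to 2021-04-28: 118 days at 1.55% → $79,000 × 1.55% × 118/365 = $395.8658
2021-04-29 to 2021-11-14: 200 days at 3.75% → $79,000 × 3.75% × 200/365 = $1,623.2877
2021-11-15 to 2021-12-31: 47 days at 1.3% → $79,000 × 1.3% × 47/365 = $132.2438
Total = $2,151.3973

$2,151.40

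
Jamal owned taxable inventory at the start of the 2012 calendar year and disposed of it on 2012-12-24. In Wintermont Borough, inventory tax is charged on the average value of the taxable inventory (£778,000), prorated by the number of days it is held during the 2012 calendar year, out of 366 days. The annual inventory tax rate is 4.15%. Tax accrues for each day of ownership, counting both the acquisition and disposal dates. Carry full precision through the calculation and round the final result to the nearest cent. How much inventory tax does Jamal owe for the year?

Days held (2012-01-01 to 2012-12-24): 359 out of 366
Tax = £778,000 × 4.15% × 359/366 = £31,669.4891

£31,669.49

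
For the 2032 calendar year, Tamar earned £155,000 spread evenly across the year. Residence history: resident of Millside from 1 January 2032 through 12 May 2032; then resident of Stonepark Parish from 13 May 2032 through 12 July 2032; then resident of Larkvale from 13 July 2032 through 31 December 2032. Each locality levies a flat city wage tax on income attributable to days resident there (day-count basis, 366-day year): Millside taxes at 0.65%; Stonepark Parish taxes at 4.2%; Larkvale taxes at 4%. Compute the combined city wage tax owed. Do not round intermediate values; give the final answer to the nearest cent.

£4,364.77

Millside, 1 January – 12 May 2032: 133 days → £155,000 × 0.65% × 133/366 = £366.1134
Stonepark Parish, 13 May – 12 July 2032: 61 days → £155,000 × 4.2% × 61/366 = £1,085.0000
Larkvale, 13 July – 31 December 2032: 172 days → £155,000 × 4% × 172/366 = £2,913.6612
Total = £4,364.7746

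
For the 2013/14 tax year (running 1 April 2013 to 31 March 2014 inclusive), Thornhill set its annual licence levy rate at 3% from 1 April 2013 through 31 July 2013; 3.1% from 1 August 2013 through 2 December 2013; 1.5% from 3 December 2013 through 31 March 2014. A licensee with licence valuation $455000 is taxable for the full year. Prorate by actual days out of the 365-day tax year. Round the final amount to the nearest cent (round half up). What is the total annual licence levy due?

$11579.44

1 April – 31 July 2013: 122 days at 3% → $455000 × 3% × 122/365 = $4562.4658
1 August – 2 December 2013: 124 days at 3.1% → $455000 × 3.1% × 124/365 = $4791.8356
3 December 2013 – 31 March 2014: 119 days at 1.5% → $455000 × 1.5% × 119/365 = $2225.1370
Total = $11579.4384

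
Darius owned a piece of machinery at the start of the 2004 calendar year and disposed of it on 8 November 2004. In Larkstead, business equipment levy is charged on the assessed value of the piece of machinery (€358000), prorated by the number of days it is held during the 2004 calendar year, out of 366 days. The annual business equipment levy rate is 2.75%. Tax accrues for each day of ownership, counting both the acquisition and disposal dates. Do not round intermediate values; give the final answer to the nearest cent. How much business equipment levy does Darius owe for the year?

Days held (1 January – 8 November 2004): 313 out of 366
Tax = €358000 × 2.75% × 313/366 = €8419.3579

€8419.36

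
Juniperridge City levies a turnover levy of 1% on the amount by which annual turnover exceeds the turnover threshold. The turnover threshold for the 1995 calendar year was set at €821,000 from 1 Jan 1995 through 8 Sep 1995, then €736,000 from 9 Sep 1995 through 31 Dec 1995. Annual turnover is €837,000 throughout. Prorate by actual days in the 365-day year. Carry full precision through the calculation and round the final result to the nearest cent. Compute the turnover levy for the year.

1 Jan – 8 Sep 1995: 251 days, exemption €821,000 → (€837,000 − €821,000) × 1% × 251/365 = €110.0274
9 Sep – 31 Dec 1995: 114 days, exemption €736,000 → (€837,000 − €736,000) × 1% × 114/365 = €315.4521
Total = €425.4795

€425.48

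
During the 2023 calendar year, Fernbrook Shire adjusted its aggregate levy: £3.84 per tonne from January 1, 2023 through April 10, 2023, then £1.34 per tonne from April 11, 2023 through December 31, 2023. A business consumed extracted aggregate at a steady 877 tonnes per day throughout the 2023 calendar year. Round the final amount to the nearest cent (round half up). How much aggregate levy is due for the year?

January 1 – April 10, 2023: 100 days × 877 tonnes/day = 87,700 tonnes at £3.84/tonne → £336768.00
April 11 – December 31, 2023: 265 days × 877 tonnes/day = 232,405 tonnes at £1.34/tonne → £311422.70

£648190.70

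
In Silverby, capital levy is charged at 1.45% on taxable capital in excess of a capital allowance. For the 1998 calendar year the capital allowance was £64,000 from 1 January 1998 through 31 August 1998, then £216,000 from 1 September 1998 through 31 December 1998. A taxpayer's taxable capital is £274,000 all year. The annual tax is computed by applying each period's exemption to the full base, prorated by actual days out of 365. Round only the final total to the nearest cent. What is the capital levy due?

1 January – 31 August 1998: 243 days, exemption £64,000 → (£274,000 − £64,000) × 1.45% × 243/365 = £2,027.2192
1 September – 31 December 1998: 122 days, exemption £216,000 → (£274,000 − £216,000) × 1.45% × 122/365 = £281.1014
Total = £2,308.3205

£2,308.32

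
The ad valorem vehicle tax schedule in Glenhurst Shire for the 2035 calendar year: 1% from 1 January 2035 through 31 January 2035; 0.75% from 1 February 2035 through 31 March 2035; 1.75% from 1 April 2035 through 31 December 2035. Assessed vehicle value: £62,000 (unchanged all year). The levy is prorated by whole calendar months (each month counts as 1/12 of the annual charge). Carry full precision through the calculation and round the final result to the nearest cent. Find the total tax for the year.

£942.92

1 January – 31 January 2035: 1 month at 1% → £62,000 × 1% × 1/12 = £51.6667
1 February – 31 March 2035: 2 months at 0.75% → £62,000 × 0.75% × 2/12 = £77.5000
1 April – 31 December 2035: 9 months at 1.75% → £62,000 × 1.75% × 9/12 = £813.7500
Total = £942.9167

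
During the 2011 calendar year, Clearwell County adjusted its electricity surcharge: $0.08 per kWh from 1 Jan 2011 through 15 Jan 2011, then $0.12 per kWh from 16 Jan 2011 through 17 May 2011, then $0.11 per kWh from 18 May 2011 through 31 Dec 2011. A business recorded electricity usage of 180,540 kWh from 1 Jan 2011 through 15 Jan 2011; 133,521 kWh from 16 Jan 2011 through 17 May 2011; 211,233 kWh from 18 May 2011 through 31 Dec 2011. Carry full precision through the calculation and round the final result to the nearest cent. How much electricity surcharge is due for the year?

1 Jan – 15 Jan 2011: 180,540 kWh at $0.08/kWh → $14443.20
16 Jan – 17 May 2011: 133,521 kWh at $0.12/kWh → $16022.52
18 May – 31 Dec 2011: 211,233 kWh at $0.11/kWh → $23235.63

$53701.35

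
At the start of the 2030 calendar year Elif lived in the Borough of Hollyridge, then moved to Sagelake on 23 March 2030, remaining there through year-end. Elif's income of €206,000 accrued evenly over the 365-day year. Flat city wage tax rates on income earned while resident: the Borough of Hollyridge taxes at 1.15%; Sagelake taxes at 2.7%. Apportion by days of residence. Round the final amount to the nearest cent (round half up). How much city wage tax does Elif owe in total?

€4,853.42

The Borough of Hollyridge, 1 January – 22 March 2030: 81 days → €206,000 × 1.15% × 81/365 = €525.7233
Sagelake, 23 March – 31 December 2030: 284 days → €206,000 × 2.7% × 284/365 = €4,327.6932
Total = €4,853.4164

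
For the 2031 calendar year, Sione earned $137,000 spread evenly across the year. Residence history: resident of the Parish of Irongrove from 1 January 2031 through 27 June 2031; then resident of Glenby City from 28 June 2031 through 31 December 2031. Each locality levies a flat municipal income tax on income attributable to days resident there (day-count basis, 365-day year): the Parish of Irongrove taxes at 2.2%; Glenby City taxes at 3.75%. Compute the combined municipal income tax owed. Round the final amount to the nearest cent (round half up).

$4,101.93

The Parish of Irongrove, 1 January – 27 June 2031: 178 days → $137,000 × 2.2% × 178/365 = $1,469.8411
Glenby City, 28 June – 31 December 2031: 187 days → $137,000 × 3.75% × 187/365 = $2,632.0890
Total = $4,101.9301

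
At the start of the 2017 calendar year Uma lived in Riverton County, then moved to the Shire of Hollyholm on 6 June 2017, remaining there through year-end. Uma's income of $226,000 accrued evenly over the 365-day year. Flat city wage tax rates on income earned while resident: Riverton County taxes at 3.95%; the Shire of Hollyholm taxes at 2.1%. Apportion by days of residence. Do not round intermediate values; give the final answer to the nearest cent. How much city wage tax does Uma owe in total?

$6,532.95

Riverton County, 1 January – 5 June 2017: 156 days → $226,000 × 3.95% × 156/365 = $3,815.3753
The Shire of Hollyholm, 6 June – 31 December 2017: 209 days → $226,000 × 2.1% × 209/365 = $2,717.5726
Total = $6,532.9479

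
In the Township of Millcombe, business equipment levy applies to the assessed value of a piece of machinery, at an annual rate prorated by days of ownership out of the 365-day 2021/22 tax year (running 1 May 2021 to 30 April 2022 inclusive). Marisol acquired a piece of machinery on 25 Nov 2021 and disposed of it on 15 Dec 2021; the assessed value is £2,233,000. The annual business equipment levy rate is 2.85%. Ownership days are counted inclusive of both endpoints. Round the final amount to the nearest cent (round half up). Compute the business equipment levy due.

Days held (25 Nov – 15 Dec 2021): 21 out of 365
Tax = £2,233,000 × 2.85% × 21/365 = £3,661.5082

£3,661.51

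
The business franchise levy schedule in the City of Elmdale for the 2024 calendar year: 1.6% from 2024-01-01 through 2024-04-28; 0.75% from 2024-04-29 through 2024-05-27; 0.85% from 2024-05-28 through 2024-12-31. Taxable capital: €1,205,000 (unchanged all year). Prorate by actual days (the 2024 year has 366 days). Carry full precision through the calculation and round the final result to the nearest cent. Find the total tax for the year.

€13,085.44

2024-01-01 to 2024-04-28: 119 days at 1.6% → €1,205,000 × 1.6% × 119/366 = €6,268.6339
2024-04-29 to 2024-05-27: 29 days at 0.75% → €1,205,000 × 0.75% × 29/366 = €716.0861
2024-05-28 to 2024-12-31: 218 days at 0.85% → €1,205,000 × 0.85% × 218/366 = €6,100.7240
Total = €13,085.4440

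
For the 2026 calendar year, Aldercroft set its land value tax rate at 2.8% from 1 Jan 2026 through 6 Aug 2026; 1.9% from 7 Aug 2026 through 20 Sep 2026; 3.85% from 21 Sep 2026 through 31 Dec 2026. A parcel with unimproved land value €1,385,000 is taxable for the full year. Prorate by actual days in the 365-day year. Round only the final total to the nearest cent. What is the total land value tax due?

1 Jan – 6 Aug 2026: 218 days at 2.8% → €1,385,000 × 2.8% × 218/365 = €23,161.7534
7 Aug – 20 Sep 2026: 45 days at 1.9% → €1,385,000 × 1.9% × 45/365 = €3,244.3151
21 Sep – 31 Dec 2026: 102 days at 3.85% → €1,385,000 × 3.85% × 102/365 = €14,901.0822
Total = €41,307.1507

€41,307.15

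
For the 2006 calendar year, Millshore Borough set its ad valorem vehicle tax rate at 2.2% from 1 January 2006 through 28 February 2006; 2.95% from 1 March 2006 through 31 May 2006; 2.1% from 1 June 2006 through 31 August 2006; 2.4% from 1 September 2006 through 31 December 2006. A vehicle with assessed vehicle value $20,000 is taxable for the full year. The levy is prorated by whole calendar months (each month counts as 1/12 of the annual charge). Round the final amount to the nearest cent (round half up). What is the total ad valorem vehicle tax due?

1 January – 28 February 2006: 2 months at 2.2% → $20,000 × 2.2% × 2/12 = $73.3333
1 March – 31 May 2006: 3 months at 2.95% → $20,000 × 2.95% × 3/12 = $147.5000
1 June – 31 August 2006: 3 months at 2.1% → $20,000 × 2.1% × 3/12 = $105.0000
1 September – 31 December 2006: 4 months at 2.4% → $20,000 × 2.4% × 4/12 = $160.0000
Total = $485.8333

$485.83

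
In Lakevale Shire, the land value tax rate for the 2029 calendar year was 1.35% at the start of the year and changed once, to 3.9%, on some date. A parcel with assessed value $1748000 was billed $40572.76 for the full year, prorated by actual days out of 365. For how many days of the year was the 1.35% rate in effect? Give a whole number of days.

226 days

Let d = days at the first rate; then 365 − d days at the second rate.
$1748000 × [1.35%·d + 3.9%·(365−d)] / 365 = $40572.76
Solving gives d = 226, so the new rate took effect on 15 August 2029.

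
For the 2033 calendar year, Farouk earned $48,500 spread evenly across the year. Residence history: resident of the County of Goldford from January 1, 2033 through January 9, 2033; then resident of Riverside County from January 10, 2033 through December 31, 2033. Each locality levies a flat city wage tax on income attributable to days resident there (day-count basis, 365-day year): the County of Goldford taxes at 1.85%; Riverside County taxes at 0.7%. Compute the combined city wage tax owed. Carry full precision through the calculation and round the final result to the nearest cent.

$353.25

The County of Goldford, January 1 – January 9, 2033: 9 days → $48,500 × 1.85% × 9/365 = $22.1240
Riverside County, January 10 – December 31, 2033: 356 days → $48,500 × 0.7% × 356/365 = $331.1288
Total = $353.2527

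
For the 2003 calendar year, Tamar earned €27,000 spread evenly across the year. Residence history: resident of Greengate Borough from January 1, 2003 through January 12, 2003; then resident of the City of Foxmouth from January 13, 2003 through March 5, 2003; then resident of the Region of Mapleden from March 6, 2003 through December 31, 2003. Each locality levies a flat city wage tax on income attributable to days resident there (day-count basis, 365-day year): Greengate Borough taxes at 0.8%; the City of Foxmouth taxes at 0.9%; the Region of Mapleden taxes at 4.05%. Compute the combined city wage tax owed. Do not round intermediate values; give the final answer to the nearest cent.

€943.48

Greengate Borough, January 1 – January 12, 2003: 12 days → €27,000 × 0.8% × 12/365 = €7.1014
The City of Foxmouth, January 13 – March 5, 2003: 52 days → €27,000 × 0.9% × 52/365 = €34.6192
The Region of Mapleden, March 6 – December 31, 2003: 301 days → €27,000 × 4.05% × 301/365 = €901.7630
Total = €943.4836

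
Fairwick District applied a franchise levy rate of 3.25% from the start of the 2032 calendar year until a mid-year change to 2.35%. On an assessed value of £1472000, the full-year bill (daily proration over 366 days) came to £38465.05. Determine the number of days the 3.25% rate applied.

Let d = days at the first rate; then 366 − d days at the second rate.
£1472000 × [3.25%·d + 2.35%·(366−d)] / 366 = £38465.05
Solving gives d = 107, so the new rate took effect on 17 Apr 2032.

107 days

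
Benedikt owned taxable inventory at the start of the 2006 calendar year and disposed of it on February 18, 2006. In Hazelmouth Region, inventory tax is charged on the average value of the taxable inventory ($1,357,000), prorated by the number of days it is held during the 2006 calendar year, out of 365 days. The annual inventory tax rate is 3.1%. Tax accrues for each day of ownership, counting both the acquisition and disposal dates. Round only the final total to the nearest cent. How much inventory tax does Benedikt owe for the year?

Days held (January 1 – February 18, 2006): 49 out of 365
Tax = $1,357,000 × 3.1% × 49/365 = $5,647.3507

$5,647.35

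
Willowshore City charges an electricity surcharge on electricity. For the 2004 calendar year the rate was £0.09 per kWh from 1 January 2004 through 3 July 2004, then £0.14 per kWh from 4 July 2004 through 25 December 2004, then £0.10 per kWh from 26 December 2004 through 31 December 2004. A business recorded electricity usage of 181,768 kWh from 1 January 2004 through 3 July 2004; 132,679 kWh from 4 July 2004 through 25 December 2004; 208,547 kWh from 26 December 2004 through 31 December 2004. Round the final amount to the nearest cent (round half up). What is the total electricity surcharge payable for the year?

1 January – 3 July 2004: 181,768 kWh at £0.09/kWh → £16359.12
4 July – 25 December 2004: 132,679 kWh at £0.14/kWh → £18575.06
26 December – 31 December 2004: 208,547 kWh at £0.10/kWh → £20854.70

£55788.88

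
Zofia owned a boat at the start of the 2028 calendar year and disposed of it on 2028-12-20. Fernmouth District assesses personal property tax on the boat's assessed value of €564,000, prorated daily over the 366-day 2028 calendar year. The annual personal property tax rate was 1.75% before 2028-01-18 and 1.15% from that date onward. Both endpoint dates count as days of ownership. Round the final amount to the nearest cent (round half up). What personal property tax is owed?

2028-01-01 to 2028-01-17: 17 days at 1.75% → €564,000 × 1.75% × 17/366 = €458.4426
2028-01-18 to 2028-12-20: 338 days at 1.15% → €564,000 × 1.15% × 338/366 = €5,989.8033
Total = €6,448.2459

€6,448.25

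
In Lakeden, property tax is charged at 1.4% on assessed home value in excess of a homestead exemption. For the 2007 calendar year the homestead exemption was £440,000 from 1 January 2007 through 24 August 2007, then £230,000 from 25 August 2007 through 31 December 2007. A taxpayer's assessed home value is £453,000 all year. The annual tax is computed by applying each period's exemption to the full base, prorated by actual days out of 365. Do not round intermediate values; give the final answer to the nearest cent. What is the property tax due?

1 January – 24 August 2007: 236 days, exemption £440,000 → (£453,000 − £440,000) × 1.4% × 236/365 = £117.6767
25 August – 31 December 2007: 129 days, exemption £230,000 → (£453,000 − £230,000) × 1.4% × 129/365 = £1,103.3918
Total = £1,221.0685

£1,221.07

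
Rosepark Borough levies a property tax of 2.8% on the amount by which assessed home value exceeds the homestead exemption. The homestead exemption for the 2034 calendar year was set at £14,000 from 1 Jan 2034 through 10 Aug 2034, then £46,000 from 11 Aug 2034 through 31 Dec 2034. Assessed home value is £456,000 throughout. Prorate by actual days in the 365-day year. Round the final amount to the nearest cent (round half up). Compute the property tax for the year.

1 Jan – 10 Aug 2034: 222 days, exemption £14,000 → (£456,000 − £14,000) × 2.8% × 222/365 = £7,527.3205
11 Aug – 31 Dec 2034: 143 days, exemption £46,000 → (£456,000 − £46,000) × 2.8% × 143/365 = £4,497.6438
Total = £12,024.9644

£12,024.96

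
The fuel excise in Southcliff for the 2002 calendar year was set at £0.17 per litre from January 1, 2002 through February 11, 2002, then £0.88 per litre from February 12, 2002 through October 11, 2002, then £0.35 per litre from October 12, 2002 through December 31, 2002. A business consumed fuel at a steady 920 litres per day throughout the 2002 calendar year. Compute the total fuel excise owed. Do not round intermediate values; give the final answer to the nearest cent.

£228574.00

January 1 – February 11, 2002: 42 days × 920 litres/day = 38,640 litres at £0.17/litre → £6568.80
February 12 – October 11, 2002: 242 days × 920 litres/day = 222,640 litres at £0.88/litre → £195923.20
October 12 – December 31, 2002: 81 days × 920 litres/day = 74,520 litres at £0.35/litre → £26082.00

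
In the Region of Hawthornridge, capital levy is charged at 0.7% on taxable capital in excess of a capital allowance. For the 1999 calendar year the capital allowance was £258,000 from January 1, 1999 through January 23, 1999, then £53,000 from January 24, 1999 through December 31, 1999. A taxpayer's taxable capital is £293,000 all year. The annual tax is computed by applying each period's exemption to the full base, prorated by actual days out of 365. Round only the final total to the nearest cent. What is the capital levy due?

£1,589.58

January 1 – January 23, 1999: 23 days, exemption £258,000 → (£293,000 − £258,000) × 0.7% × 23/365 = £15.4384
January 24 – December 31, 1999: 342 days, exemption £53,000 → (£293,000 − £53,000) × 0.7% × 342/365 = £1,574.1370
Total = £1,589.5753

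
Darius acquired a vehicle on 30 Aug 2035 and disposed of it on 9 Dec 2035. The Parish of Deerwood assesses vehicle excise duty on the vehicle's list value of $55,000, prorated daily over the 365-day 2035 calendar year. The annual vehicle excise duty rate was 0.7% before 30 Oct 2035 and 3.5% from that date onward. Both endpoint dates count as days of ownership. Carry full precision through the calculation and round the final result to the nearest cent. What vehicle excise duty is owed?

$280.58

30 Aug – 29 Oct 2035: 61 days at 0.7% → $55,000 × 0.7% × 61/365 = $64.3425
30 Oct – 9 Dec 2035: 41 days at 3.5% → $55,000 × 3.5% × 41/365 = $216.2329
Total = $280.5753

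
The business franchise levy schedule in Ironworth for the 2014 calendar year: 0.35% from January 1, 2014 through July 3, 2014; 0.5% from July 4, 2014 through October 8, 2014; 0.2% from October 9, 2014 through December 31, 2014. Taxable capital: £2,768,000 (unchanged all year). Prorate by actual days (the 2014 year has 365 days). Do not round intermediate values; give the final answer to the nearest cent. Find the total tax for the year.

£9,835.88

January 1 – July 3, 2014: 184 days at 0.35% → £2,768,000 × 0.35% × 184/365 = £4,883.8137
July 4 – October 8, 2014: 97 days at 0.5% → £2,768,000 × 0.5% × 97/365 = £3,678.0274
October 9 – December 31, 2014: 84 days at 0.2% → £2,768,000 × 0.2% × 84/365 = £1,274.0384
Total = £9,835.8795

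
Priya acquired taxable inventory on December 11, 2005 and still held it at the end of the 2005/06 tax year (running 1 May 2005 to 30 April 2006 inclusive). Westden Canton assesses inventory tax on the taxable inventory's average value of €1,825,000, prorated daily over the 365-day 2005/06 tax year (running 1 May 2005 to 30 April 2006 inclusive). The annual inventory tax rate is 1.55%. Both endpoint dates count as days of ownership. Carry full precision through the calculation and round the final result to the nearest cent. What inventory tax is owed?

Days held (December 11, 2005 – April 30, 2006): 141 out of 365
Tax = €1,825,000 × 1.55% × 141/365 = €10,927.5000

€10,927.50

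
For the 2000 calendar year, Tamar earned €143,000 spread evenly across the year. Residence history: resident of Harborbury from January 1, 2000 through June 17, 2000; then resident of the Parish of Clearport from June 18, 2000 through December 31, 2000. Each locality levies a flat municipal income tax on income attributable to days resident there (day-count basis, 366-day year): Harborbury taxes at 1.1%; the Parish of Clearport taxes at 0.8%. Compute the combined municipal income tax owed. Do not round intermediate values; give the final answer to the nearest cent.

€1,342.09

Harborbury, January 1 – June 17, 2000: 169 days → €143,000 × 1.1% × 169/366 = €726.3306
The Parish of Clearport, June 18 – December 31, 2000: 197 days → €143,000 × 0.8% × 197/366 = €615.7596
Total = €1,342.0902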